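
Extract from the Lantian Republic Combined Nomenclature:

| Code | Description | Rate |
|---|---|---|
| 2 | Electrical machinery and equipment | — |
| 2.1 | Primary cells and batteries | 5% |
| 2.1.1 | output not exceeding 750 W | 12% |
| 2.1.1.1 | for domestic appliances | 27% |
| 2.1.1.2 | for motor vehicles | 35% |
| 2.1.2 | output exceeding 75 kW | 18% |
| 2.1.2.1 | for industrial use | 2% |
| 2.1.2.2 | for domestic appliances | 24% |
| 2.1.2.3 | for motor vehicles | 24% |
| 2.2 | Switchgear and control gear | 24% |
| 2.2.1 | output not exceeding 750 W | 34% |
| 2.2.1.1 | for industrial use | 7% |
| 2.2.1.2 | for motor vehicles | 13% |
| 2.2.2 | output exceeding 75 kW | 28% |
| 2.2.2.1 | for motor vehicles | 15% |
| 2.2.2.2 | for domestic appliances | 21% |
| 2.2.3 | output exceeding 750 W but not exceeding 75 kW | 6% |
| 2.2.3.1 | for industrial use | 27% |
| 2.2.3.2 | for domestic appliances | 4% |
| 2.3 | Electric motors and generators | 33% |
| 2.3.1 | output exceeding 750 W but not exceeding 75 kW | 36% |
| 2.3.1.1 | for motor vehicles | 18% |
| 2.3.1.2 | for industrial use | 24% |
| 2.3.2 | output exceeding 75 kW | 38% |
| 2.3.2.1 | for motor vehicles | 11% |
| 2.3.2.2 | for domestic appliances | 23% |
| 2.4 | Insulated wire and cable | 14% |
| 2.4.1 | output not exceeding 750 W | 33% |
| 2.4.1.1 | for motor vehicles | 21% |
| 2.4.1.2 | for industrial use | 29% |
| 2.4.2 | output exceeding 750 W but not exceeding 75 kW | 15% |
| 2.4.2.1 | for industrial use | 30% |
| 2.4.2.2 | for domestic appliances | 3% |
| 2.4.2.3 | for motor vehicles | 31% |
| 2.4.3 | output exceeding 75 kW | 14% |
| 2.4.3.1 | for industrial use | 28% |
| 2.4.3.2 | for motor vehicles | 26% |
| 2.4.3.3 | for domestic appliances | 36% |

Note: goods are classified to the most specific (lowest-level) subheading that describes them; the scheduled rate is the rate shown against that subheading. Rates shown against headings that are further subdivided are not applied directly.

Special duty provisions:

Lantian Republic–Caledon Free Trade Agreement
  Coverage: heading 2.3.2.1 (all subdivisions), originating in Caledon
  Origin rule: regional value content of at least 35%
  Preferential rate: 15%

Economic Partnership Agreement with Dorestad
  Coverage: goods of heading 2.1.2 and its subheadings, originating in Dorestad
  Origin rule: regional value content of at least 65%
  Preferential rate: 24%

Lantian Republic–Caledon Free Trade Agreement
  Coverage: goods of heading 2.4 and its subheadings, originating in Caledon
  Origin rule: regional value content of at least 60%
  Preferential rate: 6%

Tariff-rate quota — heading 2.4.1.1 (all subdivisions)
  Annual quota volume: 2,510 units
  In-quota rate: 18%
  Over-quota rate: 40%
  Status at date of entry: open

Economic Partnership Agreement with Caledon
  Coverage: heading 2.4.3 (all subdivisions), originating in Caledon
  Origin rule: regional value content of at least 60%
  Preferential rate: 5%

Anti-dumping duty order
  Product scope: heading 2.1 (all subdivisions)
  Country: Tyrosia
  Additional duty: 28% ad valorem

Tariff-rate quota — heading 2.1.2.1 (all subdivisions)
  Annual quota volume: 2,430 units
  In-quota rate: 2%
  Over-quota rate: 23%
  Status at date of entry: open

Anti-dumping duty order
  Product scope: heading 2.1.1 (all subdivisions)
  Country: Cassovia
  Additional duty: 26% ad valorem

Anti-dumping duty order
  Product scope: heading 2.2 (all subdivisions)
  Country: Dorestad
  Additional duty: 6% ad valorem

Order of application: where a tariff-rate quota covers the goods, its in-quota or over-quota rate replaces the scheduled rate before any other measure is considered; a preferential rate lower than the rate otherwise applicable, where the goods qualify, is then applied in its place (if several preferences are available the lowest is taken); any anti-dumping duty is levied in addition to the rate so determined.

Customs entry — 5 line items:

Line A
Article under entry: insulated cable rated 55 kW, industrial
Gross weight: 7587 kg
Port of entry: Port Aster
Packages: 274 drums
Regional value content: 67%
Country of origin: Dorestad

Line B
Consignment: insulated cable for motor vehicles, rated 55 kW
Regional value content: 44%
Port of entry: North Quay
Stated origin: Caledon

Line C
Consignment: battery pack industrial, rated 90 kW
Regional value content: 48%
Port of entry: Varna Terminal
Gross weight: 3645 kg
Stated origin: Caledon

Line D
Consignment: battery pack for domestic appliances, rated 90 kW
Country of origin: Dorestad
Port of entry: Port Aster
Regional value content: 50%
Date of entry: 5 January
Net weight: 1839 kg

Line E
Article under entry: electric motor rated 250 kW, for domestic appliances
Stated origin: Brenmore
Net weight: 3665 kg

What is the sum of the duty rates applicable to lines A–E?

Line A: insulated cable → 2.4; rated 55 kW → 2.4.2; industrial → 2.4.2.1. Scheduled 30%. Dorestad agreement on 2.1.2: 2.4.2.1 not covered. → 30%.
Line B: insulated cable → 2.4; rated 55 kW → 2.4.2; for motor vehicles → 2.4.2.3. Scheduled 31%. Caledon agreement on 2.3.2.1: 2.4.2.3 not covered; Caledon agreement on 2.4: RVC < 60%; Caledon agreement on 2.4.3: 2.4.2.3 not covered. → 31%.
Line C: battery pack → 2.1; rated 90 kW → 2.1.2; industrial → 2.1.2.1. Scheduled 2%. quota on 2.1.2.1 open → in-quota 2%; Caledon agreement on 2.3.2.1: 2.1.2.1 not covered; Caledon agreement on 2.4: 2.1.2.1 not covered; Caledon agreement on 2.4.3: 2.1.2.1 not covered. → 2%.
Line D: battery pack → 2.1; rated 90 kW → 2.1.2; for domestic appliances → 2.1.2.2. Scheduled 24%. Dorestad agreement on 2.1.2: RVC < 65%. → 24%.
Line E: electric motor → 2.3; rated 250 kW → 2.3.2; for domestic appliances → 2.3.2.2. Scheduled 23%. No special measure applies. → 23%.
Sum: 30% + 31% + 2% + 24% + 23% = 110%.

110%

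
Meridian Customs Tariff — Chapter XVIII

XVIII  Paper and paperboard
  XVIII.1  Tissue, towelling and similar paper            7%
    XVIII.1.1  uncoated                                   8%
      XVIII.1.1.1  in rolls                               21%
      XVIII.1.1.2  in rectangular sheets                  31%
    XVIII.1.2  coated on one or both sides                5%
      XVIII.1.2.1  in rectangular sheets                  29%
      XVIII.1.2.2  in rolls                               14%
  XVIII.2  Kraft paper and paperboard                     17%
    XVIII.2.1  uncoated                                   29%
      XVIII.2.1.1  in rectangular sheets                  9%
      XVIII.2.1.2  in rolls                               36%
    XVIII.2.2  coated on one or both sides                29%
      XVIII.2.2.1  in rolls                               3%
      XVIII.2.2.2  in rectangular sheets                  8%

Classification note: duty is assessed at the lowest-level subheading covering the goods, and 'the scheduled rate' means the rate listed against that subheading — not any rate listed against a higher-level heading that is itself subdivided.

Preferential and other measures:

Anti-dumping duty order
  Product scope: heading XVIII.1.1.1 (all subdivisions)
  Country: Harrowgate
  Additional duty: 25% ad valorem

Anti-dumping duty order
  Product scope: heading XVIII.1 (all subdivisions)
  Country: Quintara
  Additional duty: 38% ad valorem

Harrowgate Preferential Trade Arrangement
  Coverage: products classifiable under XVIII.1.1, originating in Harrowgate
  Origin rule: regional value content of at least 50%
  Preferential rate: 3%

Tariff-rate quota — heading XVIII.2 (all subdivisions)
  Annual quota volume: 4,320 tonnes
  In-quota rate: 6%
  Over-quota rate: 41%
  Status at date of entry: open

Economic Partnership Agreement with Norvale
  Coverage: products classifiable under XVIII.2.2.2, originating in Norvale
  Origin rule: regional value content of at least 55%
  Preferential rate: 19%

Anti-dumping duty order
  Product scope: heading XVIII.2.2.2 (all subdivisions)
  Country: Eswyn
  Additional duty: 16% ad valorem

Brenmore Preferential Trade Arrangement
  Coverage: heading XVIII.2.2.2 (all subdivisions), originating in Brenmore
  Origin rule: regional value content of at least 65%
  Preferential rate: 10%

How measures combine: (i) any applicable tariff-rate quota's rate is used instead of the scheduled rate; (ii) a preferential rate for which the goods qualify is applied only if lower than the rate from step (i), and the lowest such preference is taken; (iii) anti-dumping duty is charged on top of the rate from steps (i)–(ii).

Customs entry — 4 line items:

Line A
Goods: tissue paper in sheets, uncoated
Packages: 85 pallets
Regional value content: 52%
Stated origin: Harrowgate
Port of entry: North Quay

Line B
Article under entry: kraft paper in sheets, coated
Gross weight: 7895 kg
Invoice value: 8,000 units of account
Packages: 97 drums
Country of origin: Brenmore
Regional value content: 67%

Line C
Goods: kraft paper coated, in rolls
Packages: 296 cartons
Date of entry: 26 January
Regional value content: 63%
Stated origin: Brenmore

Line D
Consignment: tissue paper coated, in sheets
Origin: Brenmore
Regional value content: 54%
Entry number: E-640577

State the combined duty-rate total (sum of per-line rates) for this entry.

44%

Line A: tissue paper → XVIII.1; uncoated → XVIII.1.1; in sheets → XVIII.1.1.2. Scheduled 31%. Harrowgate agreement on XVIII.1.1: RVC ≥ 50% → 3% available; preferential 3%. → 3%.
Line B: kraft paper → XVIII.2; coated → XVIII.2.2; in sheets → XVIII.2.2.2. Scheduled 8%. quota on XVIII.2 open → in-quota 6%; Brenmore agreement on XVIII.2.2.2: RVC ≥ 65% → 10% available; preference 10% not lower than 6% → no reduction. → 6%.
Line C: kraft paper → XVIII.2; coated → XVIII.2.2; in rolls → XVIII.2.2.1. Scheduled 3%. quota on XVIII.2 open → in-quota 6%; Brenmore agreement on XVIII.2.2.2: XVIII.2.2.1 not covered. → 6%.
Line D: tissue paper → XVIII.1; coated → XVIII.1.2; in sheets → XVIII.1.2.1. Scheduled 29%. Brenmore agreement on XVIII.2.2.2: XVIII.1.2.1 not covered. → 29%.
Sum: 3% + 6% + 6% + 29% = 44%.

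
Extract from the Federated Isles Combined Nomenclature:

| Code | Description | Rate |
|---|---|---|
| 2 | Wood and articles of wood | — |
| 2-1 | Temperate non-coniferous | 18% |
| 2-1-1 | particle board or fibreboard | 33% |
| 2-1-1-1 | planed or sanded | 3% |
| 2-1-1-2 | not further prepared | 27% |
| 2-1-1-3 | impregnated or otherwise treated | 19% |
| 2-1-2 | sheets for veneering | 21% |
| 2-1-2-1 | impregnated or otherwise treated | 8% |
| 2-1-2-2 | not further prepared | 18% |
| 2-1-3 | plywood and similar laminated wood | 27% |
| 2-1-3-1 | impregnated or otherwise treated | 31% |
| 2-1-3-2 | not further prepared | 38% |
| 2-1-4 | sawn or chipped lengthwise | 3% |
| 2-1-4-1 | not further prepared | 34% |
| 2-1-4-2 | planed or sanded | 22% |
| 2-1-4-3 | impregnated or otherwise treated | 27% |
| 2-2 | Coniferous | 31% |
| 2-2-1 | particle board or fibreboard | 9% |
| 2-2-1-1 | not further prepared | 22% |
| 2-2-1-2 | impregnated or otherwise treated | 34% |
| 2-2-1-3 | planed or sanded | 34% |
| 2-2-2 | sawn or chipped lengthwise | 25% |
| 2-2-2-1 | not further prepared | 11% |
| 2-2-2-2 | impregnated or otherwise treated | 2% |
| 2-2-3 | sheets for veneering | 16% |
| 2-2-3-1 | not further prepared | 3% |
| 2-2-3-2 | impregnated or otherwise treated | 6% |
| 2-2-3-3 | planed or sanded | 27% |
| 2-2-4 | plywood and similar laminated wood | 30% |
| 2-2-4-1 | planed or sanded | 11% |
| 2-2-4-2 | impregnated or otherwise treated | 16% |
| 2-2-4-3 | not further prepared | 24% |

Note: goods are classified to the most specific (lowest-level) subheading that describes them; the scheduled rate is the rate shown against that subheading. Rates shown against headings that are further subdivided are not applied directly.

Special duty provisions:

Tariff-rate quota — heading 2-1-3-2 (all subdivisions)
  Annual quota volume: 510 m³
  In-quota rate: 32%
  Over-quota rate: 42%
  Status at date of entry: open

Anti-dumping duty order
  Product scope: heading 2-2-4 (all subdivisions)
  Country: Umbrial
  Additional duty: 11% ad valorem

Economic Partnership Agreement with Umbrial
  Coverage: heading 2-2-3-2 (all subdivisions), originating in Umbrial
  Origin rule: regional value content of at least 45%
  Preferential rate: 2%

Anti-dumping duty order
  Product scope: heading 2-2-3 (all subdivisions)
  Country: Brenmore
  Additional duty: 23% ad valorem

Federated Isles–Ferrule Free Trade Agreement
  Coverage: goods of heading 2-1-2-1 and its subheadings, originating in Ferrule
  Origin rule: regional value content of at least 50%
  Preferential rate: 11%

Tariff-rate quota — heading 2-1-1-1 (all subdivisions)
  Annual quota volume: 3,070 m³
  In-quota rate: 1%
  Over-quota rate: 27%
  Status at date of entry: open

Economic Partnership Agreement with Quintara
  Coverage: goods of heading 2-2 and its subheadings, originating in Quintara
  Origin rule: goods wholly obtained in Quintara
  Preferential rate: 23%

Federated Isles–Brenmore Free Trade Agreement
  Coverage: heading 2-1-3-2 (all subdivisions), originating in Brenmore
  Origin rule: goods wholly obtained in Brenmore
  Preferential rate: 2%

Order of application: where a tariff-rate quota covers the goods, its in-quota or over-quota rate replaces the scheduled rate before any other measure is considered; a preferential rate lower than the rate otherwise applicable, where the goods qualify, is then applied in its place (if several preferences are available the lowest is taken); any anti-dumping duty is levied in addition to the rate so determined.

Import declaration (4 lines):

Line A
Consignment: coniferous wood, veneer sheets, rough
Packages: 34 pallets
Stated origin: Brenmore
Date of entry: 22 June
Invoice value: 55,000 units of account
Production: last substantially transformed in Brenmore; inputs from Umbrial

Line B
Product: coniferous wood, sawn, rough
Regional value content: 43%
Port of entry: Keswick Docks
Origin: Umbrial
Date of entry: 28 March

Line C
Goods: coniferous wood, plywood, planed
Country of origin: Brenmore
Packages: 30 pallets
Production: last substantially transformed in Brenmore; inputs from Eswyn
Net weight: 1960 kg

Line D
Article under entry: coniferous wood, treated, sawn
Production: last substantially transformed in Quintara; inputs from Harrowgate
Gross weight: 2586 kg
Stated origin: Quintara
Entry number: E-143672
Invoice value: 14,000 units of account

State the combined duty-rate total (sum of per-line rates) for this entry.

50%

Line A: coniferous → 2-2; veneer sheets → 2-2-3; rough → 2-2-3-1. Scheduled 3%. Brenmore agreement on 2-1-3-2: 2-2-3-1 not covered; anti-dumping (Brenmore, 2-2-3): +23%; total 3% + 23% = 26%. → 26%.
Line B: coniferous → 2-2; sawn → 2-2-2; rough → 2-2-2-1. Scheduled 11%. Umbrial agreement on 2-2-3-2: 2-2-2-1 not covered. → 11%.
Line C: coniferous → 2-2; plywood → 2-2-4; planed → 2-2-4-1. Scheduled 11%. Brenmore agreement on 2-1-3-2: 2-2-4-1 not covered. → 11%.
Line D: coniferous → 2-2; sawn → 2-2-2; treated → 2-2-2-2. Scheduled 2%. Quintara agreement on 2-2: not wholly obtained. → 2%.
Sum: 26% + 11% + 11% + 2% = 50%.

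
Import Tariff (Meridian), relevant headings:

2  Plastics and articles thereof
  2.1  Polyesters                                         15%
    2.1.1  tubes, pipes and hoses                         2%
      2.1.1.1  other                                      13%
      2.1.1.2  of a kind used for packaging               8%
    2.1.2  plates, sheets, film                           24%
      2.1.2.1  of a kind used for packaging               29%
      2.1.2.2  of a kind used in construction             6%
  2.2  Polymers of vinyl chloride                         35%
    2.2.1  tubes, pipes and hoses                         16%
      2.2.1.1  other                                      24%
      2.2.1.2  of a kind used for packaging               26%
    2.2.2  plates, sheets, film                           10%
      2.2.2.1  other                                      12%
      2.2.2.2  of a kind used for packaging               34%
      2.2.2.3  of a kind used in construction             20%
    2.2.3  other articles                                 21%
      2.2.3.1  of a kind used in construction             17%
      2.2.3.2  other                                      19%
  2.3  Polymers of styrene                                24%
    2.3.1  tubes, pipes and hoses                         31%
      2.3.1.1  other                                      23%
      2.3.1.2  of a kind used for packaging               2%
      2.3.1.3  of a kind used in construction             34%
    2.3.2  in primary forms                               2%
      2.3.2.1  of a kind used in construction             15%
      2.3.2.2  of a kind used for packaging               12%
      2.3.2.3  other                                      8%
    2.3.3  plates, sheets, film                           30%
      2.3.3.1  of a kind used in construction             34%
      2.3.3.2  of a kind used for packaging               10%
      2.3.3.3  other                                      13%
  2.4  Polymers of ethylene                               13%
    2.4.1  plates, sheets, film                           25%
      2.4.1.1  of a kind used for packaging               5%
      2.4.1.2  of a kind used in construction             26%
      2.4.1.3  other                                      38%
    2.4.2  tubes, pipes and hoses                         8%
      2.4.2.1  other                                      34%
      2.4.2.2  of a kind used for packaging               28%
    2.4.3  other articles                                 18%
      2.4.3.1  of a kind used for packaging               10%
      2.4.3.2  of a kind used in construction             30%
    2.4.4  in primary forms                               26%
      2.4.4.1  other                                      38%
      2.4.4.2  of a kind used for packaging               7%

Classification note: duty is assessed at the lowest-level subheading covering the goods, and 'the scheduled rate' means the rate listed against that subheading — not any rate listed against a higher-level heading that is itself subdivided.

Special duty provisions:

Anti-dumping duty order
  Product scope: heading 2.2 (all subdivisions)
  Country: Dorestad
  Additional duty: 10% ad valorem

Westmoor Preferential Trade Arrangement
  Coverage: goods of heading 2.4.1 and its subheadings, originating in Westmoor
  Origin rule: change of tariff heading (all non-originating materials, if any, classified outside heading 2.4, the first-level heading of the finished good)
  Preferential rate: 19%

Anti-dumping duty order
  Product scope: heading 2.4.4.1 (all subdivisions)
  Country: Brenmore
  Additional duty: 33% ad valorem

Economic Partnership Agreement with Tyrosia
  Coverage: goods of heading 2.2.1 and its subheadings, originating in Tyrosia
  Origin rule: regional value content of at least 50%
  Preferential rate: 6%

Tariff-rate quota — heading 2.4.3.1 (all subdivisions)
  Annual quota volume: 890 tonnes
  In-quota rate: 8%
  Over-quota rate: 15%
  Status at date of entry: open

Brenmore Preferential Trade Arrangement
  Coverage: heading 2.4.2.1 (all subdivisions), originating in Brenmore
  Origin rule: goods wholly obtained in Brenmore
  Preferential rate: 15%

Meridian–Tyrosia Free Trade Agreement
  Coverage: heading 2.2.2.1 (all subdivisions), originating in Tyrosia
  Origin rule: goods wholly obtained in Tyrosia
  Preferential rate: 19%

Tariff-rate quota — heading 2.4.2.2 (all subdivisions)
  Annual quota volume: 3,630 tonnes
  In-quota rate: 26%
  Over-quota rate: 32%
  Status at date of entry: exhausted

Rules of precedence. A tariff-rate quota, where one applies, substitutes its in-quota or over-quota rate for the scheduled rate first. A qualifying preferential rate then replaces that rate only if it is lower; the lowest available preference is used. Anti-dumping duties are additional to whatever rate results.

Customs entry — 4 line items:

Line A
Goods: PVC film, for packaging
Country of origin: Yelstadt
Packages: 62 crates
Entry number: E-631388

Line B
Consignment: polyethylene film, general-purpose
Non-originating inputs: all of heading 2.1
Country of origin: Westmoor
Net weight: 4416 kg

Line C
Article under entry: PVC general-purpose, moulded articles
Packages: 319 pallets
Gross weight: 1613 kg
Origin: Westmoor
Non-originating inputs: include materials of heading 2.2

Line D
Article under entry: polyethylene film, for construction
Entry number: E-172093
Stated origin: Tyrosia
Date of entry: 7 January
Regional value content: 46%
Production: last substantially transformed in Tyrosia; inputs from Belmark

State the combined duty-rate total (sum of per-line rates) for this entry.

Line A: PVC → 2.2; film → 2.2.2; for packaging → 2.2.2.2. Scheduled 34%. No special measure applies. → 34%.
Line B: polyethylene → 2.4; film → 2.4.1; general-purpose → 2.4.1.3. Scheduled 38%. Westmoor agreement on 2.4.1: CTH met → 19% available; preferential 19%. → 19%.
Line C: PVC → 2.2; moulded articles → 2.2.3; general-purpose → 2.2.3.2. Scheduled 19%. Westmoor agreement on 2.4.1: 2.2.3.2 not covered. → 19%.
Line D: polyethylene → 2.4; film → 2.4.1; for construction → 2.4.1.2. Scheduled 26%. Tyrosia agreement on 2.2.1: 2.4.1.2 not covered; Tyrosia agreement on 2.2.2.1: 2.4.1.2 not covered. → 26%.
Sum: 34% + 19% + 19% + 26% = 98%.

98%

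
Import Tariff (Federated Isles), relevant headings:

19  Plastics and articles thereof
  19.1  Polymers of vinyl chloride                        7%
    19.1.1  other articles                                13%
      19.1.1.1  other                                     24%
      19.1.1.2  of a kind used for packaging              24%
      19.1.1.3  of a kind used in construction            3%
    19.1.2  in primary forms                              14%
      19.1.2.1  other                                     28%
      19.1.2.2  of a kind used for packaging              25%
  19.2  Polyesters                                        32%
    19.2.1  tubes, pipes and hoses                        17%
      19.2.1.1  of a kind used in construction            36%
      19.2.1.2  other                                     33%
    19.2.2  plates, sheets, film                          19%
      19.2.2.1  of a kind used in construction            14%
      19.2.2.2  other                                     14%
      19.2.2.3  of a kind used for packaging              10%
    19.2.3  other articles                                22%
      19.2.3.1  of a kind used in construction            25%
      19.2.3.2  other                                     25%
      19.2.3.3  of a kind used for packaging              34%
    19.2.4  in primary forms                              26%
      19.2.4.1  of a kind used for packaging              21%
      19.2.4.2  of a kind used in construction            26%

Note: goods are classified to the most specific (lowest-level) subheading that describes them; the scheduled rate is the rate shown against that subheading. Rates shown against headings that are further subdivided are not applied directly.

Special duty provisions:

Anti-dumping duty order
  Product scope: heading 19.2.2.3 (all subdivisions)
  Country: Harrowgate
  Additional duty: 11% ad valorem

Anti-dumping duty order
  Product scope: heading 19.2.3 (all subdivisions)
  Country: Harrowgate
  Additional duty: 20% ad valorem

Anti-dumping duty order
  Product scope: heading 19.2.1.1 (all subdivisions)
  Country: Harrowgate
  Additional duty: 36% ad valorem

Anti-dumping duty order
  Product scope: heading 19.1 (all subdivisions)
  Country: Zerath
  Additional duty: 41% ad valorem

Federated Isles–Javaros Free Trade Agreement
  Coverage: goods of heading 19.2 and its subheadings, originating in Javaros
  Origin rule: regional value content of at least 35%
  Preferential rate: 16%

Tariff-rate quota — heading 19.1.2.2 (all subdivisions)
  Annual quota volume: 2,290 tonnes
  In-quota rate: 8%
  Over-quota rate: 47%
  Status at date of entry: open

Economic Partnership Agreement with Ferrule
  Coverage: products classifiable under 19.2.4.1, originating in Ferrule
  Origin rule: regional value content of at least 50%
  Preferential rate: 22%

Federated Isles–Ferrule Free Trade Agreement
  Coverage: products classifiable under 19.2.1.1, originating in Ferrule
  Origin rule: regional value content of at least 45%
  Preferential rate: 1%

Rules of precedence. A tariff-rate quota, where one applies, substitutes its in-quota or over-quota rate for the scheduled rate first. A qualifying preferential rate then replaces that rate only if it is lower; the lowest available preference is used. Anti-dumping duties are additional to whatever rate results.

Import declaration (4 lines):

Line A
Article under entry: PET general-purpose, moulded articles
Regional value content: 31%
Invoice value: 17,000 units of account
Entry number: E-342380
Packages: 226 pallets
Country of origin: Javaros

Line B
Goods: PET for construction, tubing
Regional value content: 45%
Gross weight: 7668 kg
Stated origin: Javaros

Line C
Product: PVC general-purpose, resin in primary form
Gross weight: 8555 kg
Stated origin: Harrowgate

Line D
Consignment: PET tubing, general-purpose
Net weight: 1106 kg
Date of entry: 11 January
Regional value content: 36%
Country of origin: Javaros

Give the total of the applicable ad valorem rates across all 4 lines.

85%

Line A: PET → 19.2; moulded articles → 19.2.3; general-purpose → 19.2.3.2. Scheduled 25%. Javaros agreement on 19.2: RVC < 35%. → 25%.
Line B: PET → 19.2; tubing → 19.2.1; for construction → 19.2.1.1. Scheduled 36%. Javaros agreement on 19.2: RVC ≥ 35% → 16% available; preferential 16%. → 16%.
Line C: PVC → 19.1; resin in primary form → 19.1.2; general-purpose → 19.1.2.1. Scheduled 28%. No special measure applies. → 28%.
Line D: PET → 19.2; tubing → 19.2.1; general-purpose → 19.2.1.2. Scheduled 33%. Javaros agreement on 19.2: RVC ≥ 35% → 16% available; preferential 16%. → 16%.
Sum: 25% + 16% + 28% + 16% = 85%.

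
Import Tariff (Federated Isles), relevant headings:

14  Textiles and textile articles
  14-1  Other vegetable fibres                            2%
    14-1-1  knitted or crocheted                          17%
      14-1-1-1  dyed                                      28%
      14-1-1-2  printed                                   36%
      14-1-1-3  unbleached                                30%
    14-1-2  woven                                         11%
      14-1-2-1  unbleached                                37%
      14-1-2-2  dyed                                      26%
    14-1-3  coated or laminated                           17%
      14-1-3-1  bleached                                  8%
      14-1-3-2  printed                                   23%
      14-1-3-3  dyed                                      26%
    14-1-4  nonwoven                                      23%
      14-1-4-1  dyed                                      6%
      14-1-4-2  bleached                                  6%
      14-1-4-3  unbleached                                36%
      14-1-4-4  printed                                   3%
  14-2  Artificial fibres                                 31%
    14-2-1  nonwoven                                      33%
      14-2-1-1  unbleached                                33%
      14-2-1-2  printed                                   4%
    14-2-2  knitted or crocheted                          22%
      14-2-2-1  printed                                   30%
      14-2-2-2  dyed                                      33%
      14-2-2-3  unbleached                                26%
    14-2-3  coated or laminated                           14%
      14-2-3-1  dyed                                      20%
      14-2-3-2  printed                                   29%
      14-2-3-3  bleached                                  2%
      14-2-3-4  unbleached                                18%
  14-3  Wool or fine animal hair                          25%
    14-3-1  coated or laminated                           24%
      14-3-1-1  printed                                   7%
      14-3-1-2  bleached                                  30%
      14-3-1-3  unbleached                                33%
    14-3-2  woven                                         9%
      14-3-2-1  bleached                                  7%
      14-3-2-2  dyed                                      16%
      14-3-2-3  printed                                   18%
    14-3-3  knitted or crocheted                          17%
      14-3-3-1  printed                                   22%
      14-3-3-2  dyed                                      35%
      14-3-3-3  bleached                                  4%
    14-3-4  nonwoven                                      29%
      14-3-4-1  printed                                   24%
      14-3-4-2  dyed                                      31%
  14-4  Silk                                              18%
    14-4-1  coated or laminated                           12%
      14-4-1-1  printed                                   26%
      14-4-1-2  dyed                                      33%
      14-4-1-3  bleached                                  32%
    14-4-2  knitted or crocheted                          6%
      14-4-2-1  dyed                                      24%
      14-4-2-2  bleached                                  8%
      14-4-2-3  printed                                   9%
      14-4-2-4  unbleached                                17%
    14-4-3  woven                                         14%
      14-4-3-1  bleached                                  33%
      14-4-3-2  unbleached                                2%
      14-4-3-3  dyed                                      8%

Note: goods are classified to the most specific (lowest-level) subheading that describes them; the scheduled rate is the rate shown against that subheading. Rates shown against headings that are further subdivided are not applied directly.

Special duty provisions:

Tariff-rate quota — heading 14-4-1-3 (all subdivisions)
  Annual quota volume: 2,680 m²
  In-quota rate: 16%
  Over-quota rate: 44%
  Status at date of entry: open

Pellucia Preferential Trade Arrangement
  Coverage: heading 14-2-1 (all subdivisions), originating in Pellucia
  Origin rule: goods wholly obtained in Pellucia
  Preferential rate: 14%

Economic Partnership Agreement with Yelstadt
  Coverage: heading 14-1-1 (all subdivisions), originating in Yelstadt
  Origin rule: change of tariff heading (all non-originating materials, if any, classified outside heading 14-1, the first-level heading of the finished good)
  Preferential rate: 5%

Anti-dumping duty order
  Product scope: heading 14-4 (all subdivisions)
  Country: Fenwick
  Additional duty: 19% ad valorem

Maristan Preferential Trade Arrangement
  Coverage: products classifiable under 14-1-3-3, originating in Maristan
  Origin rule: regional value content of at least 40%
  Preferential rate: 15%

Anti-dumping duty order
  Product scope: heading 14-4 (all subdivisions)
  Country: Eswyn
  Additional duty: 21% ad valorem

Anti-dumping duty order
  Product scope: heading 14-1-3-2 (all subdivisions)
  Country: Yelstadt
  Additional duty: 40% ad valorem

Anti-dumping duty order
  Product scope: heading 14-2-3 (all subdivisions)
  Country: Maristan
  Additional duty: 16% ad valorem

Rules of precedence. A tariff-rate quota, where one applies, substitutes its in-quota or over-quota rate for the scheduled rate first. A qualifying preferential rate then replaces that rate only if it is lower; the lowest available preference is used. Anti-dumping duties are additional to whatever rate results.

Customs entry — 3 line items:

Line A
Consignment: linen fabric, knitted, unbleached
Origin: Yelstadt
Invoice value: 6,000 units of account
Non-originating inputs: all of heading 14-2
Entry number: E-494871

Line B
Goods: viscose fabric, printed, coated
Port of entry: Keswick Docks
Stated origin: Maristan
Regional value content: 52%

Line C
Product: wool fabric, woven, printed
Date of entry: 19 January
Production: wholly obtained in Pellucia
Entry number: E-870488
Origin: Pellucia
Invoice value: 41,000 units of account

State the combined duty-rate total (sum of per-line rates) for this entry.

Line A: linen → 14-1; knitted → 14-1-1; unbleached → 14-1-1-3. Scheduled 30%. Yelstadt agreement on 14-1-1: CTH met → 5% available; preferential 5%. → 5%.
Line B: viscose → 14-2; coated → 14-2-3; printed → 14-2-3-2. Scheduled 29%. Maristan agreement on 14-1-3-3: 14-2-3-2 not covered; anti-dumping (Maristan, 14-2-3): +16%; total 29% + 16% = 45%. → 45%.
Line C: wool → 14-3; woven → 14-3-2; printed → 14-3-2-3. Scheduled 18%. Pellucia agreement on 14-2-1: 14-3-2-3 not covered. → 18%.
Sum: 5% + 45% + 18% = 68%.

68%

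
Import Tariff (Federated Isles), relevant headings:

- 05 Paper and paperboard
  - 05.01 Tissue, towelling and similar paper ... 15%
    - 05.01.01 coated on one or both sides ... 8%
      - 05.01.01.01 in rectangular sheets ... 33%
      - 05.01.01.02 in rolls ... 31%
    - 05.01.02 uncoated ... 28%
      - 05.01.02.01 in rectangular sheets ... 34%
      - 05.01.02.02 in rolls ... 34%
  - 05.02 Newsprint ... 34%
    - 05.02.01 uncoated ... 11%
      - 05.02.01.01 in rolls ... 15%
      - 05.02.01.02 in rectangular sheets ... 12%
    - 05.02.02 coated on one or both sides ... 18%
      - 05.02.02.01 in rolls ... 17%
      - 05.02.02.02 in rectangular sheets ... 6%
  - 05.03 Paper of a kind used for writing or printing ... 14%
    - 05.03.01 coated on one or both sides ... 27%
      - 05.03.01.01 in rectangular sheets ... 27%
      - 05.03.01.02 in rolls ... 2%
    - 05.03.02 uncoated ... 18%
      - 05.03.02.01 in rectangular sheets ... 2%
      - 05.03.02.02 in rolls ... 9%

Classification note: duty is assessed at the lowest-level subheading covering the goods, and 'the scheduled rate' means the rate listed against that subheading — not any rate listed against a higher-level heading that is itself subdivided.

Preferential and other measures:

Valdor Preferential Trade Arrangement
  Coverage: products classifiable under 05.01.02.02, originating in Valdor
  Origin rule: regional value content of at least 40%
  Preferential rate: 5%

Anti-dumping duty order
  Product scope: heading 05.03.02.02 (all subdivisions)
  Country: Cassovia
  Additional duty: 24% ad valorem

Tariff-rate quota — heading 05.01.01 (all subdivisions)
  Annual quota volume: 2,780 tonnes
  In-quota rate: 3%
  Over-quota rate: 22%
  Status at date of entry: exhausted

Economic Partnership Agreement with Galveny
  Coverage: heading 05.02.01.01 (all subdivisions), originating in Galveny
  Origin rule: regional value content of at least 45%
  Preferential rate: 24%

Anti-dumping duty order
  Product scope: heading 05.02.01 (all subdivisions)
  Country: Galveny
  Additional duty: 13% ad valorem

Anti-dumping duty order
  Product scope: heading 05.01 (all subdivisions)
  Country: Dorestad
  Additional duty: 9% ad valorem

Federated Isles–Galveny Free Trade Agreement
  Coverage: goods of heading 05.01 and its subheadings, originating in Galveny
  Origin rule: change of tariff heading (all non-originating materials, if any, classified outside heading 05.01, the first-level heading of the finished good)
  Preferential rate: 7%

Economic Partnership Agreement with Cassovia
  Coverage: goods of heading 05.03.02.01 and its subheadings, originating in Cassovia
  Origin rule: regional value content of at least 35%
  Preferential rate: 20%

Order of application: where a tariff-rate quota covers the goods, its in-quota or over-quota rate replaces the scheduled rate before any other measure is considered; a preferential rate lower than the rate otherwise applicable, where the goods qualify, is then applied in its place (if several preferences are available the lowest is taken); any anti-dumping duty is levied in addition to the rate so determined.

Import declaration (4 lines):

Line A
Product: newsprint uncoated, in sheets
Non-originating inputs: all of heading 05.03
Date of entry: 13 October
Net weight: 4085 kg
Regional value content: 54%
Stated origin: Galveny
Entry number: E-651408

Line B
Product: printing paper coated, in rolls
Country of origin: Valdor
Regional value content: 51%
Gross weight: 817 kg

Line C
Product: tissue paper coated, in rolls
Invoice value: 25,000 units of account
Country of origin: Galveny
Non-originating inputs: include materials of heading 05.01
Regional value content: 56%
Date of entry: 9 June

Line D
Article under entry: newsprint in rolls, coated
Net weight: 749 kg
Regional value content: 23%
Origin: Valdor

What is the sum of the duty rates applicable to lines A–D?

Line A: newsprint → 05.02; uncoated → 05.02.01; in sheets → 05.02.01.02. Scheduled 12%. Galveny agreement on 05.02.01.01: 05.02.01.02 not covered; Galveny agreement on 05.01: 05.02.01.02 not covered; anti-dumping (Galveny, 05.02.01): +13%; total 12% + 13% = 25%. → 25%.
Line B: printing paper → 05.03; coated → 05.03.01; in rolls → 05.03.01.02. Scheduled 2%. Valdor agreement on 05.01.02.02: 05.03.01.02 not covered. → 2%.
Line C: tissue paper → 05.01; coated → 05.01.01; in rolls → 05.01.01.02. Scheduled 31%. quota on 05.01.01 exhausted → over-quota 22%; Galveny agreement on 05.02.01.01: 05.01.01.02 not covered; Galveny agreement on 05.01: CTH not met. → 22%.
Line D: newsprint → 05.02; coated → 05.02.02; in rolls → 05.02.02.01. Scheduled 17%. Valdor agreement on 05.01.02.02: 05.02.02.01 not covered. → 17%.
Sum: 25% + 2% + 22% + 17% = 66%.

66%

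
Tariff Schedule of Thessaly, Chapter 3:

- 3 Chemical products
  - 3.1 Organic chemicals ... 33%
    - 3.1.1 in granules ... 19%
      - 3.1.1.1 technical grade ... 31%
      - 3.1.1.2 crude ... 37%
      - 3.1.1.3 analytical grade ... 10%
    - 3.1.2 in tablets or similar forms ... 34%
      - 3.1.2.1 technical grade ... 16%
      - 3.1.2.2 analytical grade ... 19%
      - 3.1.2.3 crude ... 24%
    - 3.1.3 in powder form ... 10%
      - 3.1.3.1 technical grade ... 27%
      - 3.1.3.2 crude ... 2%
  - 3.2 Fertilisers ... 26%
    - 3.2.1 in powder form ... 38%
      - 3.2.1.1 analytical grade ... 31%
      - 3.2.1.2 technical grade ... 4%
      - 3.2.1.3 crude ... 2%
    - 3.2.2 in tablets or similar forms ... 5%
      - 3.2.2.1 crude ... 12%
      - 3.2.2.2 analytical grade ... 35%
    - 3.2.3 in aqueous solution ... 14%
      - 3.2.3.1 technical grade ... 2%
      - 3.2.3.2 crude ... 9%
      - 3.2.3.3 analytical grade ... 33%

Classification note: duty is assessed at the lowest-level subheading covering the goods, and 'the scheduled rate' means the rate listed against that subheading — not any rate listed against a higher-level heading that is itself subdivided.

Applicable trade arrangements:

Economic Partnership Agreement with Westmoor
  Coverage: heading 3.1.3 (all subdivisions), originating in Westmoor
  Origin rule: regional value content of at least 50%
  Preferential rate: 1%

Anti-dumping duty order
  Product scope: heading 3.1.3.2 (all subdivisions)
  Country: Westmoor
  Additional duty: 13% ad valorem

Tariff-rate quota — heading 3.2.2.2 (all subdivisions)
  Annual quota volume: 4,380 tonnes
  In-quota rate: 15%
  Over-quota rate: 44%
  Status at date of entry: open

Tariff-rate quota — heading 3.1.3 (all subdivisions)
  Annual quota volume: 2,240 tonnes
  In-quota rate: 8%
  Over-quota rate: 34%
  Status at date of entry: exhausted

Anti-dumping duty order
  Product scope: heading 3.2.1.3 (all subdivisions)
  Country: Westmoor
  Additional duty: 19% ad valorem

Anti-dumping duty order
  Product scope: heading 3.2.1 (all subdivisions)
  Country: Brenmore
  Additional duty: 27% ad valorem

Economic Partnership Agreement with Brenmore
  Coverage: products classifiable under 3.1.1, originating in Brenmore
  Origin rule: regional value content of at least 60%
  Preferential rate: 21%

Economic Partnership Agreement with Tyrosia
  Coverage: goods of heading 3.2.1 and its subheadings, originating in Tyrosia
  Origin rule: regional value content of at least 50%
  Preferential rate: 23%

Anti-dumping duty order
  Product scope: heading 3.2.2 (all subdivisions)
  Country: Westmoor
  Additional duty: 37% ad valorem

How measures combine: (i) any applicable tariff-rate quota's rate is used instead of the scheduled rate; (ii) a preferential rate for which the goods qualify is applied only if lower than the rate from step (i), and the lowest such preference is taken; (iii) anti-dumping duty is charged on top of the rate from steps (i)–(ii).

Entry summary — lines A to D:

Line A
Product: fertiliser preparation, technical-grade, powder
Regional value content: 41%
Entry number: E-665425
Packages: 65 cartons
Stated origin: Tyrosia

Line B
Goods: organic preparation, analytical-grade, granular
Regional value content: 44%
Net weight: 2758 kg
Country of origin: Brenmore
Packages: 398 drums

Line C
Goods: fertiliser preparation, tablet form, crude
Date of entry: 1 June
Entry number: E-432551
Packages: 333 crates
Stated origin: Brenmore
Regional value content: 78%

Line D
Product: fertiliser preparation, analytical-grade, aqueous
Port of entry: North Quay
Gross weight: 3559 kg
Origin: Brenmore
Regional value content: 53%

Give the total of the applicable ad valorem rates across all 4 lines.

59%

Line A: fertiliser → 3.2; powder → 3.2.1; technical-grade → 3.2.1.2. Scheduled 4%. Tyrosia agreement on 3.2.1: RVC < 50%. → 4%.
Line B: organic → 3.1; granular → 3.1.1; analytical-grade → 3.1.1.3. Scheduled 10%. Brenmore agreement on 3.1.1: RVC < 60%. → 10%.
Line C: fertiliser → 3.2; tablet form → 3.2.2; crude → 3.2.2.1. Scheduled 12%. Brenmore agreement on 3.1.1: 3.2.2.1 not covered. → 12%.
Line D: fertiliser → 3.2; aqueous → 3.2.3; analytical-grade → 3.2.3.3. Scheduled 33%. Brenmore agreement on 3.1.1: 3.2.3.3 not covered. → 33%.
Sum: 4% + 10% + 12% + 33% = 59%.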